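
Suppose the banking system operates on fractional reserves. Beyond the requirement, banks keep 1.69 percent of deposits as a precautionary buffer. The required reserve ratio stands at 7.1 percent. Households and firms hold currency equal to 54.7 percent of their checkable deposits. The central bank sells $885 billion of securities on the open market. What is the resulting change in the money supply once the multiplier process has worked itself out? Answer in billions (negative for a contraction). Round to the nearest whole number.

-2156 billion

The money multiplier is m = (1 + c) / (rr + e + c) = (1 + 0.547) / (0.071 + 0.0169 + 0.547) ≈ 2.4366.
The sale removes 885 billion of base, so ΔM = m × ΔMB = 2.4366 × (−885) = -2156.391 billion.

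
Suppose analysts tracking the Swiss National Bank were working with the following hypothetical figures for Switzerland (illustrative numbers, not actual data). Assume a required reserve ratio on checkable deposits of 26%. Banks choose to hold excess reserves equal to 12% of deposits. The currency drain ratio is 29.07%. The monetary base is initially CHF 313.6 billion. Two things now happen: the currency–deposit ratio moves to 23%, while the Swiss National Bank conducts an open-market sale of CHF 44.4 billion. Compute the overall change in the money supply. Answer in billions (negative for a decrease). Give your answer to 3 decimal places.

-60.681 billion

Before: m₁ = (1 + 0.2907) / (0.26 + 0.12 + 0.2907) ≈ 1.9244073, MB₁ = 313.6, so M₁ = 1.9244073 × 313.6 ≈ 603.4941 billion.
After: m₂ = (1 + 0.23) / (0.26 + 0.12 + 0.23) ≈ 2.0163934, MB₂ = 313.6 − 44.4 = 269.2, so M₂ = 2.0163934 × 269.2 ≈ 542.8131 billion.
ΔM = M₂ − M₁ = 542.8131 − 603.4941 = -60.681 billion.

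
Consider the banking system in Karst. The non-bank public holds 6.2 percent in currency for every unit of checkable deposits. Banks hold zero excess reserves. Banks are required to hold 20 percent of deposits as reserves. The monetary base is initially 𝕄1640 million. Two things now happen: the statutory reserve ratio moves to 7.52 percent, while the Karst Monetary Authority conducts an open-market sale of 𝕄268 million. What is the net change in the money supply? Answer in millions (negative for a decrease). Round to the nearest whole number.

𝕄3972 million

Before: m₁ = (1 + 0.062) / (0.2 + 0.062) ≈ 4.05344, MB₁ = 1640, so M₁ = 4.05344 × 1640 = 6647.6416 million.
After: m₂ = (1 + 0.062) / (0.0752 + 0.062) ≈ 7.74052, MB₂ = 1640 − 268 = 1372, so M₂ = 7.74052 × 1372 ≈ 10619.9934 million.
ΔM = M₂ − M₁ = 10619.9934 − 6647.6416 = 3972.3518 million.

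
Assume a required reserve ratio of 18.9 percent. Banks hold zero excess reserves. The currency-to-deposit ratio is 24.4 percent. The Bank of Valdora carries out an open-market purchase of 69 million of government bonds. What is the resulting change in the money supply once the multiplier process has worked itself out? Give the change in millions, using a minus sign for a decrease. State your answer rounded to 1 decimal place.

198.2 million

The money multiplier is m = (1 + c) / (rr + c) = (1 + 0.244) / (0.189 + 0.244) ≈ 2.8730.
The purchase adds 69 million of base, so ΔM = m × ΔMB = 2.8730 × (+69) = 198.237 million.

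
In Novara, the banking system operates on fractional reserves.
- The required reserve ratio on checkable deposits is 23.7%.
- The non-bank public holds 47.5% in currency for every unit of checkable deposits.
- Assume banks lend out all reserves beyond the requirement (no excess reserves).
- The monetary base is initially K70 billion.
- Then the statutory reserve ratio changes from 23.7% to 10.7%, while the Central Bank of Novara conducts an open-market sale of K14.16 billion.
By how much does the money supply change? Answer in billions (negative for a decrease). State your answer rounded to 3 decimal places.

-3.495 billion

Before: m₁ = (1 + 0.475) / (0.237 + 0.475) ≈ 2.071629, MB₁ = 70, so M₁ = 2.071629 × 70 ≈ 145.014 billion.
After: m₂ = (1 + 0.475) / (0.107 + 0.475) ≈ 2.534364, MB₂ = 70 − 14.16 = 55.84, so M₂ = 2.534364 × 55.84 ≈ 141.5189 billion.
ΔM = M₂ − M₁ = 141.5189 − 145.014 = -3.4951 billion.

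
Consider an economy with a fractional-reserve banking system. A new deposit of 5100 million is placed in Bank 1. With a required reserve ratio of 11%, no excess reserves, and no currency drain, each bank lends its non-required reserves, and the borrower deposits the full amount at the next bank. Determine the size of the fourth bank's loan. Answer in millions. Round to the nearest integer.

3200 million

Each bank lends a fraction (1 − rr) = 0.8900 of the deposit it receives, so Bank 4 receives 5100·0.8900^3 and lends 5100·0.8900^4 ≈ 3199.8543 million.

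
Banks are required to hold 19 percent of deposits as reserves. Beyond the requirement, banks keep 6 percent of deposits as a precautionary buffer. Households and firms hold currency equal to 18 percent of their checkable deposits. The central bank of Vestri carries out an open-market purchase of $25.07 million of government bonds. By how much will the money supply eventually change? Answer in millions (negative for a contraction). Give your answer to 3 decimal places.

$68.797 million

The money multiplier is m = (1 + c) / (rr + e + c) = (1 + 0.18) / (0.19 + 0.06 + 0.18) ≈ 2.744186.
The purchase adds 25.07 million of base, so ΔM = m × ΔMB = 2.744186 × (+25.07) ≈ 68.7967 million.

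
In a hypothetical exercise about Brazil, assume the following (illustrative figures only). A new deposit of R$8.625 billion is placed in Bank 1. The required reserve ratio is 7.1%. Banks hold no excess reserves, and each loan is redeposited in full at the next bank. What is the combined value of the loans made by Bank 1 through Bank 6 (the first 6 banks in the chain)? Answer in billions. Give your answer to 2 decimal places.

Bank i lends (1 − rr)^i of the original deposit: Bank 1 lends 8.625·0.9290 ≈ 8.0126, Bank 2 lends 8.625·0.9290² ≈ 7.4437, and so on.
Summing a geometric series: total = 8.625·[0.9290·(1 − 0.9290^6) / (1 − 0.9290)] ≈ 40.3083 billion.

R$40.31 billion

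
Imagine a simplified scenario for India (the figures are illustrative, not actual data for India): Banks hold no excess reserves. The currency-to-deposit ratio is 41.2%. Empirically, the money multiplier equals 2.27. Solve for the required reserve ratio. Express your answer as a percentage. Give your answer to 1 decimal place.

21.0%

Using m = 2.27. Since m = (1 + c)/(c + rr + e), the denominator satisfies c + rr + e = (1 + c)/m = (1 + 0.412) / 2.27 ≈ 0.622026.
With c = 0.412 and e = 0, the required reserve ratio is 0.622026 − 0.412 − 0 = 0.210026.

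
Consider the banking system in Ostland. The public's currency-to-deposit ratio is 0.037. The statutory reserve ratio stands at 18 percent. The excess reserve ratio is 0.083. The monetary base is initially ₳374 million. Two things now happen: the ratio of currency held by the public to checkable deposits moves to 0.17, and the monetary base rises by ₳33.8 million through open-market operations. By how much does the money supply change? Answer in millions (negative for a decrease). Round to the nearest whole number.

Before: m₁ = (1 + 0.037) / (0.18 + 0.083 + 0.037) ≈ 3.4567, MB₁ = 374, so M₁ = 3.4567 × 374 = 1292.8058 million.
After: m₂ = (1 + 0.17) / (0.18 + 0.083 + 0.17) ≈ 2.7021, MB₂ = 374 + 33.8 = 407.8, so M₂ = 2.7021 × 407.8 ≈ 1101.9164 million.
ΔM = M₂ − M₁ = 1101.9164 − 1292.8058 = -190.8894 million.

-191 million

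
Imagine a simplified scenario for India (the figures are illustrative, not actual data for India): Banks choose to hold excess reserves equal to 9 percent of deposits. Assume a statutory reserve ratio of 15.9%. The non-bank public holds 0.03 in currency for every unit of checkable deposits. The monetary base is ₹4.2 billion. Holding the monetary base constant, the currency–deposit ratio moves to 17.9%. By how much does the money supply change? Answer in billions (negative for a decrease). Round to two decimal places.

-3.94 billion

Initially m₁ = (1 + 0.03) / (0.159 + 0.09 + 0.03) ≈ 3.6918, so M₁ = 3.6918 × 4.2 ≈ 15.5056 billion.
After the change m₂ = (1 + 0.179) / (0.159 + 0.09 + 0.179) ≈ 2.7547, so M₂ = 2.7547 × 4.2 ≈ 11.5697 billion.
ΔM = M₂ − M₁ = 11.5697 − 15.5056 = -3.9359 billion.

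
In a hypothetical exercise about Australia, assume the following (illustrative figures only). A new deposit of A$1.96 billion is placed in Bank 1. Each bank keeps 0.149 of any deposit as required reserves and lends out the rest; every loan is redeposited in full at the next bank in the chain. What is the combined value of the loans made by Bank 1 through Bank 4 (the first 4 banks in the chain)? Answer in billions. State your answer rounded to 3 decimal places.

Bank i lends (1 − rr)^i of the original deposit: Bank 1 lends 1.96·0.8510 ≈ 1.6680, Bank 2 lends 1.96·0.8510² ≈ 1.4194, and so on.
Summing a geometric series: total = 1.96·[0.8510·(1 − 0.8510^4) / (1 − 0.8510)] ≈ 5.3233 billion.

A$5.323 billion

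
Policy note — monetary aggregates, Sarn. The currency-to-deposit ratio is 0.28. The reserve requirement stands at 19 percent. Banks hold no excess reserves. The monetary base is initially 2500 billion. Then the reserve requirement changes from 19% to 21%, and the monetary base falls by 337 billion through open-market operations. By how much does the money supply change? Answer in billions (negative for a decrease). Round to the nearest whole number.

-1158 billion

Before: m₁ = (1 + 0.28) / (0.19 + 0.28) ≈ 2.72340, MB₁ = 2500, so M₁ = 2.72340 × 2500 = 6808.5 billion.
After: m₂ = (1 + 0.28) / (0.21 + 0.28) ≈ 2.61224, MB₂ = 2500 − 337 = 2163, so M₂ = 2.61224 × 2163 ≈ 5650.2751 billion.
ΔM = M₂ − M₁ = 5650.2751 − 6808.5 = -1158.2249 billion.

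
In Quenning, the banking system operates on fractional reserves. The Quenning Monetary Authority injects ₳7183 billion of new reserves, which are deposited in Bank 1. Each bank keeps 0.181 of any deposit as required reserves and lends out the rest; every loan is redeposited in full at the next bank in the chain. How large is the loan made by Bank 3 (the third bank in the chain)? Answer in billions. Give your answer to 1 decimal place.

Each bank lends a fraction (1 − rr) = 0.8190 of the deposit it receives, so Bank 3 receives 7183·0.8190^2 and lends 7183·0.8190^3 ≈ 3946.0045 billion.

₳3946.0 billion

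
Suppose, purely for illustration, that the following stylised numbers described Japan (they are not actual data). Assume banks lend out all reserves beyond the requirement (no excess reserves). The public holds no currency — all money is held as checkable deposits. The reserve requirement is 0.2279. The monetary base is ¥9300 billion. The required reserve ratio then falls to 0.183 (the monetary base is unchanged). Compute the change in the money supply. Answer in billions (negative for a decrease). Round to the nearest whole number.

Initially m₁ = 1 / (0.2279) ≈ 4.38789, so M₁ = 4.38789 × 9300 = 40807.377 billion.
After the change m₂ = 1 / (0.183) ≈ 5.46448, so M₂ = 5.46448 × 9300 = 50819.664 billion.
ΔM = M₂ − M₁ = 50819.664 − 40807.377 = 10012.287 billion.

¥10012 billion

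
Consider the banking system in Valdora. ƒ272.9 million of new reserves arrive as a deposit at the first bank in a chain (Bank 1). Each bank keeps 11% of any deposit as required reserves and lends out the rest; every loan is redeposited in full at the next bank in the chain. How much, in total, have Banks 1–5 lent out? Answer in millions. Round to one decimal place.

ƒ975.0 million

Bank i lends (1 − rr)^i of the original deposit: Bank 1 lends 272.9·0.8900 = 242.8810, Bank 2 lends 272.9·0.8900² ≈ 216.1641, and so on.
Summing a geometric series: total = 272.9·[0.8900·(1 − 0.8900^5) / (1 − 0.8900)] ≈ 975.0437 million.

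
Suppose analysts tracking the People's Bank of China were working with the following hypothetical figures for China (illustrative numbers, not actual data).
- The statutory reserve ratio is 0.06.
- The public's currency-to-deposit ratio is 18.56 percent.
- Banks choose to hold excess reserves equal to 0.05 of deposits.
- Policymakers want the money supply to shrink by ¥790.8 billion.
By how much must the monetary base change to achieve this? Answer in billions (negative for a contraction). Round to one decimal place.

The money multiplier is m = (1 + c) / (rr + e + c) = (1 + 0.1856) / (0.06 + 0.05 + 0.1856) ≈ 4.01083.
ΔMB = ΔM / m = (−790.8) / 4.01083 ≈ -197.1662 billion.

-197.2 billion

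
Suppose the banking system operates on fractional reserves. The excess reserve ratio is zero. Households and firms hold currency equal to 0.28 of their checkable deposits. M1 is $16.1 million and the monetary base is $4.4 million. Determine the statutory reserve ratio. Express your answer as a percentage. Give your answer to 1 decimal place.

7.0%

Using m = M/MB = 16.1/4.4 ≈ 3.659091. Since m = (1 + c)/(c + rr + e), the denominator satisfies c + rr + e = (1 + c)/m = (1 + 0.28) / 3.659091 ≈ 0.349814.
With c = 0.28 and e = 0, the statutory reserve ratio is 0.349814 − 0.28 − 0 = 0.069814.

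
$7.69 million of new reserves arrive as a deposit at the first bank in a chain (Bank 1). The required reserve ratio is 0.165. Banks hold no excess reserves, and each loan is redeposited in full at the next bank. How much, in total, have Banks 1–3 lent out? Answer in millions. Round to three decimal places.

$16.260 million

Bank i lends (1 − rr)^i of the original deposit: Bank 1 lends 7.69·0.8350 ≈ 6.4211, Bank 2 lends 7.69·0.8350² ≈ 5.3617, and so on.
Summing a geometric series: total = 7.69·[0.8350·(1 − 0.8350^3) / (1 − 0.8350)] ≈ 16.2598 million.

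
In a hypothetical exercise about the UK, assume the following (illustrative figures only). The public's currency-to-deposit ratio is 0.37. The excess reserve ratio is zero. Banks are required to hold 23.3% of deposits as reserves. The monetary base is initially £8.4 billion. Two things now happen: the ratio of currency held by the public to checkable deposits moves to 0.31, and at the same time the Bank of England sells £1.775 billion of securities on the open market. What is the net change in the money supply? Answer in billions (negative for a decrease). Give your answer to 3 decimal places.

Before: m₁ = (1 + 0.37) / (0.233 + 0.37) ≈ 2.27197, MB₁ = 8.4, so M₁ = 2.27197 × 8.4 ≈ 19.0845 billion.
After: m₂ = (1 + 0.31) / (0.233 + 0.31) ≈ 2.41252, MB₂ = 8.4 − 1.775 = 6.625, so M₂ = 2.41252 × 6.625 ≈ 15.9829 billion.
ΔM = M₂ − M₁ = 15.9829 − 19.0845 = -3.1016 billion.

-3.102 billion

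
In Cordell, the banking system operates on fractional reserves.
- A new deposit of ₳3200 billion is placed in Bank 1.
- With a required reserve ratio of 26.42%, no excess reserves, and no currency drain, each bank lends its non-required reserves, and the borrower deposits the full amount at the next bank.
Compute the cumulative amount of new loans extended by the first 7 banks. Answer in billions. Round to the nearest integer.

Bank i lends (1 − rr)^i of the original deposit: Bank 1 lends 3200·0.7358 = 2354.5600, Bank 2 lends 3200·0.7358² ≈ 1732.4852, and so on.
Summing a geometric series: total = 3200·[0.7358·(1 − 0.7358^7) / (1 − 0.7358)] ≈ 7871.4085 billion.

₳7871 billion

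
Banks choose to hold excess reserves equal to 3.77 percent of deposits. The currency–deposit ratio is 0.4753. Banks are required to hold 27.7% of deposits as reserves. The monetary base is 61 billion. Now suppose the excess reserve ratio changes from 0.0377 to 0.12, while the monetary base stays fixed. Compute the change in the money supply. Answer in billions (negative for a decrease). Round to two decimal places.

-10.75 billion

Initially m₁ = (1 + 0.4753) / (0.277 + 0.0377 + 0.4753) ≈ 1.86747, so M₁ = 1.86747 × 61 ≈ 113.9157 billion.
After the change m₂ = (1 + 0.4753) / (0.277 + 0.12 + 0.4753) ≈ 1.69128, so M₂ = 1.69128 × 61 ≈ 103.1681 billion.
ΔM = M₂ − M₁ = 103.1681 − 113.9157 = -10.7476 billion.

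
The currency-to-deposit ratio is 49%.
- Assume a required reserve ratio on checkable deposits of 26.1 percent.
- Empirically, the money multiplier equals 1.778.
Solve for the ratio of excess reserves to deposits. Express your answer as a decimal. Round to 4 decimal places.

Using m = 1.778. Since m = (1 + c)/(c + rr + e), the denominator satisfies c + rr + e = (1 + c)/m = (1 + 0.49) / 1.778 ≈ 0.838020.
With c = 0.49 and rr = 0.261, the ratio of excess reserves to deposits is 0.838020 − 0.49 − 0.261 = 0.08702.

0.0870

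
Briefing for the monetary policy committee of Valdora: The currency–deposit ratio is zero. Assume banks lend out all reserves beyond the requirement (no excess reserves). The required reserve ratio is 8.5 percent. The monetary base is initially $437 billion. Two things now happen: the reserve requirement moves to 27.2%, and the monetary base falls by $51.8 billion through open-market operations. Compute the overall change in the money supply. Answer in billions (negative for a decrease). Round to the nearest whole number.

Before: m₁ = 1 / (0.085) ≈ 11.7647, MB₁ = 437, so M₁ = 11.7647 × 437 = 5141.1739 billion.
After: m₂ = 1 / (0.272) ≈ 3.6765, MB₂ = 437 − 51.8 = 385.2, so M₂ = 3.6765 × 385.2 = 1416.1878 billion.
ΔM = M₂ − M₁ = 1416.1878 − 5141.1739 = -3724.9861 billion.

-3725 billion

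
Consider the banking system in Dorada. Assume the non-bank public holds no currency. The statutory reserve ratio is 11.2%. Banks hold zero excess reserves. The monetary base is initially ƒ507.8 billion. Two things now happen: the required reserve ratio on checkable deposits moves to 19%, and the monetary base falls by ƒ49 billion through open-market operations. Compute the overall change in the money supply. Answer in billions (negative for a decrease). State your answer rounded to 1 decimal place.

Before: m₁ = 1 / (0.112) ≈ 8.92857, MB₁ = 507.8, so M₁ = 8.92857 × 507.8 ≈ 4533.9278 billion.
After: m₂ = 1 / (0.19) ≈ 5.26316, MB₂ = 507.8 − 49 = 458.8, so M₂ = 5.26316 × 458.8 ≈ 2414.7378 billion.
ΔM = M₂ − M₁ = 2414.7378 − 4533.9278 = -2119.19 billion.

-2119.2 billion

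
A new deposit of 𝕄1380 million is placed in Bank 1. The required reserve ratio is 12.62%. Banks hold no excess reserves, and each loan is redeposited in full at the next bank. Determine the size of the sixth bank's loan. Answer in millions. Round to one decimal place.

Each bank lends a fraction (1 − rr) = 0.8738 of the deposit it receives, so Bank 6 receives 1380·0.8738^5 and lends 1380·0.8738^6 ≈ 614.2587 million.

𝕄614.3 million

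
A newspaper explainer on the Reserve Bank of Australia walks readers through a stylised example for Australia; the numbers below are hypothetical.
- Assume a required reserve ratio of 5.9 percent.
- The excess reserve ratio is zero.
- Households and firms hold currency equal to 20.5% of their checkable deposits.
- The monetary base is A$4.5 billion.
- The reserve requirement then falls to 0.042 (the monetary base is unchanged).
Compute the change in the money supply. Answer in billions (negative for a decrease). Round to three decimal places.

A$1.414 billion

Initially m₁ = (1 + 0.205) / (0.059 + 0.205) ≈ 4.56439, so M₁ = 4.56439 × 4.5 ≈ 20.5398 billion.
After the change m₂ = (1 + 0.205) / (0.042 + 0.205) ≈ 4.87854, so M₂ = 4.87854 × 4.5 ≈ 21.9534 billion.
ΔM = M₂ − M₁ = 21.9534 − 20.5398 = 1.4136 billion.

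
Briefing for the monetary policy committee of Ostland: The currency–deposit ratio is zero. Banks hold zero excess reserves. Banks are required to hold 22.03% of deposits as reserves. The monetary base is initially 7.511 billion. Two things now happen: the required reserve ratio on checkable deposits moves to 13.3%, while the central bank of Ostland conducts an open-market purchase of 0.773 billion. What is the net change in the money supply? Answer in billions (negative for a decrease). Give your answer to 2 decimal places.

28.19 billion

Before: m₁ = 1 / (0.2203) ≈ 4.5393, MB₁ = 7.511, so M₁ = 4.5393 × 7.511 ≈ 34.0947 billion.
After: m₂ = 1 / (0.133) ≈ 7.5188, MB₂ = 7.511 + 0.773 = 8.284, so M₂ = 7.5188 × 8.284 ≈ 62.2857 billion.
ΔM = M₂ − M₁ = 62.2857 − 34.0947 = 28.191 billion.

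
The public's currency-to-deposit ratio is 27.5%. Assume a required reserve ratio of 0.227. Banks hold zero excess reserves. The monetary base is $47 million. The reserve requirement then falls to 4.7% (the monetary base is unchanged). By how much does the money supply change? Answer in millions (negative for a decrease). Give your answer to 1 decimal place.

$66.7 million

Initially m₁ = (1 + 0.275) / (0.227 + 0.275) ≈ 2.5398, so M₁ = 2.5398 × 47 = 119.3706 million.
After the change m₂ = (1 + 0.275) / (0.047 + 0.275) ≈ 3.9596, so M₂ = 3.9596 × 47 = 186.1012 million.
ΔM = M₂ − M₁ = 186.1012 − 119.3706 = 66.7306 million.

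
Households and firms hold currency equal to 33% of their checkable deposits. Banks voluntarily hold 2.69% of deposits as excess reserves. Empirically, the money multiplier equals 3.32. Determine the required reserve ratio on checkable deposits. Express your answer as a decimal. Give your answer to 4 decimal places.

0.0437

Using m = 3.32. Since m = (1 + c)/(c + rr + e), the denominator satisfies c + rr + e = (1 + c)/m = (1 + 0.33) / 3.32 ≈ 0.400602.
With c = 0.33 and e = 0.0269, the required reserve ratio on checkable deposits is 0.400602 − 0.33 − 0.0269 = 0.043702.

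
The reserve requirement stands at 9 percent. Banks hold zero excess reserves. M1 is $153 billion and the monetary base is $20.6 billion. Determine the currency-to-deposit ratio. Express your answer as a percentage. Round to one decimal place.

Using m = M/MB = 153/20.6 ≈ 7.427184. From m = (1 + c)/(c + rr + e), rearranging gives 1 + c = m·(c + rr + e), so c·(1 − m) = m·(rr + e) − 1.
Hence c = [m·(rr + e) − 1]/(1 − m) = [7.427184 × (0.09 + 0) − 1] / (1 − 7.427184) ≈ 0.051586.

5.2%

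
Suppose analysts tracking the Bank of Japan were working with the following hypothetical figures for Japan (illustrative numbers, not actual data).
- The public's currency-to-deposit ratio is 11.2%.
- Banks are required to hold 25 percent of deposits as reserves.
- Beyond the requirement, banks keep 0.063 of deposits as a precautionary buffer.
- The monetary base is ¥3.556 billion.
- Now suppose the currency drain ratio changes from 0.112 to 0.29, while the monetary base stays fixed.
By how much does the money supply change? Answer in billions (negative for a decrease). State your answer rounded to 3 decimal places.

-1.697 billion

Initially m₁ = (1 + 0.112) / (0.25 + 0.063 + 0.112) ≈ 2.61647, so M₁ = 2.61647 × 3.556 ≈ 9.3042 billion.
After the change m₂ = (1 + 0.29) / (0.25 + 0.063 + 0.29) ≈ 2.13930, so M₂ = 2.13930 × 3.556 ≈ 7.6074 billion.
ΔM = M₂ − M₁ = 7.6074 − 9.3042 = -1.6968 billion.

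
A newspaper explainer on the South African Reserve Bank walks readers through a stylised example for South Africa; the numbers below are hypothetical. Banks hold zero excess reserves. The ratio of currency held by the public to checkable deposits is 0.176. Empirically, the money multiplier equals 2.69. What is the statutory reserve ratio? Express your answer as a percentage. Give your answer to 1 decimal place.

Using m = 2.69. Since m = (1 + c)/(c + rr + e), the denominator satisfies c + rr + e = (1 + c)/m = (1 + 0.176) / 2.69 ≈ 0.437175.
With c = 0.176 and e = 0, the statutory reserve ratio is 0.437175 − 0.176 − 0 = 0.261175.

26.1%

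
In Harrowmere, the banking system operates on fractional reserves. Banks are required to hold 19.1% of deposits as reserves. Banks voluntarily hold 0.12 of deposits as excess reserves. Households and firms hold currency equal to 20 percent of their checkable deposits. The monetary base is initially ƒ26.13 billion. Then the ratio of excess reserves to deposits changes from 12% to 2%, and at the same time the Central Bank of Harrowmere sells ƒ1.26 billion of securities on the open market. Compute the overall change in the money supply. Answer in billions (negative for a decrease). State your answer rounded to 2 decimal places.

ƒ11.25 billion

Before: m₁ = (1 + 0.2) / (0.191 + 0.12 + 0.2) ≈ 2.34834, MB₁ = 26.13, so M₁ = 2.34834 × 26.13 ≈ 61.3621 billion.
After: m₂ = (1 + 0.2) / (0.191 + 0.02 + 0.2) ≈ 2.91971, MB₂ = 26.13 − 1.26 = 24.87, so M₂ = 2.91971 × 24.87 ≈ 72.6132 billion.
ΔM = M₂ − M₁ = 72.6132 − 61.3621 = 11.2511 billion.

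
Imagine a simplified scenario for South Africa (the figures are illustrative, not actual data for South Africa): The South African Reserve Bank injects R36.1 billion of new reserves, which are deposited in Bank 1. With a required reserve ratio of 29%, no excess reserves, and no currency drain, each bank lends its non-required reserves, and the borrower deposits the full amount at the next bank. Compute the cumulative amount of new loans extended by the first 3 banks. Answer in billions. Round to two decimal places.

R56.75 billion

Bank i lends (1 − rr)^i of the original deposit: Bank 1 lends 36.1·0.7100 = 25.6310, Bank 2 lends 36.1·0.7100² ≈ 18.1980, and so on.
Summing a geometric series: total = 36.1·[0.7100·(1 − 0.7100^3) / (1 − 0.7100)] ≈ 56.7496 billion.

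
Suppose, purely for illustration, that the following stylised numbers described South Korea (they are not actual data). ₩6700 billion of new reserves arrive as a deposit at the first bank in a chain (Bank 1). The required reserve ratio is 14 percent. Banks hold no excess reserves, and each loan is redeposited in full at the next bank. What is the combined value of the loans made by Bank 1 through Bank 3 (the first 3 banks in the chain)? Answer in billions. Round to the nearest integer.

₩14979 billion

Bank i lends (1 − rr)^i of the original deposit: Bank 1 lends 6700·0.8600 = 5762.0000, Bank 2 lends 6700·0.8600² = 4955.3200, and so on.
Summing a geometric series: total = 6700·[0.8600·(1 − 0.8600^3) / (1 − 0.8600)] = 14978.8952 billion.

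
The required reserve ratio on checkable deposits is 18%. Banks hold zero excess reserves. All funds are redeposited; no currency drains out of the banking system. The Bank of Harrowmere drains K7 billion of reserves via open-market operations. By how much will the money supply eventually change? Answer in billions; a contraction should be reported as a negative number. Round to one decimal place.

-38.9 billion

The simple money multiplier is m = 1/rr = 1/0.18 ≈ 5.5556.
An open-market sale reduces the monetary base by 7 billion, so ΔM = m × ΔMB = 5.5556 × (−7) = -38.8892 billion.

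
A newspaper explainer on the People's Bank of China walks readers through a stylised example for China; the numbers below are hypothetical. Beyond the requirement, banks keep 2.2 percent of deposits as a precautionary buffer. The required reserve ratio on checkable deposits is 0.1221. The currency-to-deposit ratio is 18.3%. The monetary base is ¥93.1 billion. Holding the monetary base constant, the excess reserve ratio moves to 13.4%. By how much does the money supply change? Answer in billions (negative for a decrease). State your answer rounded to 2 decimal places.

-85.88 billion

Initially m₁ = (1 + 0.183) / (0.1221 + 0.022 + 0.183) ≈ 3.61663, so M₁ = 3.61663 × 93.1 ≈ 336.7083 billion.
After the change m₂ = (1 + 0.183) / (0.1221 + 0.134 + 0.183) ≈ 2.69415, so M₂ = 2.69415 × 93.1 ≈ 250.8254 billion.
ΔM = M₂ − M₁ = 250.8254 − 336.7083 = -85.8829 billion.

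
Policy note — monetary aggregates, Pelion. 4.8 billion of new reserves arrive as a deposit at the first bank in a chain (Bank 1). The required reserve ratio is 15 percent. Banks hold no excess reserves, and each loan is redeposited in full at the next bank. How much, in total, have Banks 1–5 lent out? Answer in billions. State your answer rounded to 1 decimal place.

Bank i lends (1 − rr)^i of the original deposit: Bank 1 lends 4.8·0.8500 = 4.0800, Bank 2 lends 4.8·0.8500² = 3.4680, and so on.
Summing a geometric series: total = 4.8·[0.8500·(1 − 0.8500^5) / (1 − 0.8500)] ≈ 15.1312 billion.

15.1 billion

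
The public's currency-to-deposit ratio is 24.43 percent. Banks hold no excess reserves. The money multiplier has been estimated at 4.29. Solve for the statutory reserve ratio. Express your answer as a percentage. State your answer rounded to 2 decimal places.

4.57%

Using m = 4.29. Since m = (1 + c)/(c + rr + e), the denominator satisfies c + rr + e = (1 + c)/m = (1 + 0.2443) / 4.29 ≈ 0.290047.
With c = 0.2443 and e = 0, the statutory reserve ratio is 0.290047 − 0.2443 − 0 = 0.045747.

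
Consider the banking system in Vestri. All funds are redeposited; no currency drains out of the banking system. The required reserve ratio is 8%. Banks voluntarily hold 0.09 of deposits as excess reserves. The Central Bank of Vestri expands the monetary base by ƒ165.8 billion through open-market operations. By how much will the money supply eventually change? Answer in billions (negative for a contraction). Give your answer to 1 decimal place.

The money multiplier is m = 1 / (rr + e) = 1 / (0.08 + 0.09) ≈ 5.88235.
The purchase adds 165.8 billion of base, so ΔM = m × ΔMB = 5.88235 × (+165.8) ≈ 975.2936 billion.

ƒ975.3 billion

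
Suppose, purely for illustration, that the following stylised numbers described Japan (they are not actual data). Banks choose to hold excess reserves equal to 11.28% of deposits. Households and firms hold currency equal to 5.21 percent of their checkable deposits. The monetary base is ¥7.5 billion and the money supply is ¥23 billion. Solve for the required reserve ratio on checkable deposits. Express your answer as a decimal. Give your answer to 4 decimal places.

0.1782

Using m = M/MB = 23/7.5 ≈ 3.066667. Since m = (1 + c)/(c + rr + e), the denominator satisfies c + rr + e = (1 + c)/m = (1 + 0.0521) / 3.066667 ≈ 0.343076.
With c = 0.0521 and e = 0.1128, the required reserve ratio on checkable deposits is 0.343076 − 0.0521 − 0.1128 = 0.178176.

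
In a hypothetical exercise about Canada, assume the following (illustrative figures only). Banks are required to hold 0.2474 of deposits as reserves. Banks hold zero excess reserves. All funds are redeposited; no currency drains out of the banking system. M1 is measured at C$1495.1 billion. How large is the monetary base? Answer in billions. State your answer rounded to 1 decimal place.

C$369.9 billion

With no currency drain and no excess reserves, the money multiplier is m = 1/rr = 1/0.2474 ≈ 4.042037.
The monetary base is MB = M / m = 1495.1 / 4.042037 ≈ 369.8878 billion.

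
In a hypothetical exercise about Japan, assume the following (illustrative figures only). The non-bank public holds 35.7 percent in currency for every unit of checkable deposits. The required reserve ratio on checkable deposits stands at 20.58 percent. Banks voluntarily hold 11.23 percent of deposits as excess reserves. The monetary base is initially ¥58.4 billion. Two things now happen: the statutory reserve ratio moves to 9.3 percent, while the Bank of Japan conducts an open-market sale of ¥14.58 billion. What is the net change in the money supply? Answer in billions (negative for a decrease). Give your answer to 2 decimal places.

Before: m₁ = (1 + 0.357) / (0.2058 + 0.1123 + 0.357) ≈ 2.01007, MB₁ = 58.4, so M₁ = 2.01007 × 58.4 ≈ 117.3881 billion.
After: m₂ = (1 + 0.357) / (0.093 + 0.1123 + 0.357) ≈ 2.41330, MB₂ = 58.4 − 14.58 = 43.82, so M₂ = 2.41330 × 43.82 ≈ 105.7508 billion.
ΔM = M₂ − M₁ = 105.7508 − 117.3881 = -11.6373 billion.

-11.64 billion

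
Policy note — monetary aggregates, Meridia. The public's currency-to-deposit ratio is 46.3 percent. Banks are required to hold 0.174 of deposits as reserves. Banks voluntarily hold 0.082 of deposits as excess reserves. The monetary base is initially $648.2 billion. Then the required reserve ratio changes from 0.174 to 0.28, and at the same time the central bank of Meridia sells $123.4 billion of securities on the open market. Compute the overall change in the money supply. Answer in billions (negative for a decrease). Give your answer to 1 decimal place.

Before: m₁ = (1 + 0.463) / (0.174 + 0.082 + 0.463) ≈ 2.03477, MB₁ = 648.2, so M₁ = 2.03477 × 648.2 ≈ 1318.9379 billion.
After: m₂ = (1 + 0.463) / (0.28 + 0.082 + 0.463) ≈ 1.77333, MB₂ = 648.2 − 123.4 = 524.8, so M₂ = 1.77333 × 524.8 ≈ 930.6436 billion.
ΔM = M₂ − M₁ = 930.6436 − 1318.9379 = -388.2943 billion.

-388.3 billion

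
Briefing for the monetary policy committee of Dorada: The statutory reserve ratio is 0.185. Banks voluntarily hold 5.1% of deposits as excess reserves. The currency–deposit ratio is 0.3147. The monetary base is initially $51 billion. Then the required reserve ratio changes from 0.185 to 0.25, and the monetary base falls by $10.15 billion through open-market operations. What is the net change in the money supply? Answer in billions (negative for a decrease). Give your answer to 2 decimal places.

Before: m₁ = (1 + 0.3147) / (0.185 + 0.051 + 0.3147) ≈ 2.38733, MB₁ = 51, so M₁ = 2.38733 × 51 ≈ 121.7538 billion.
After: m₂ = (1 + 0.3147) / (0.25 + 0.051 + 0.3147) ≈ 2.13529, MB₂ = 51 − 10.15 = 40.85, so M₂ = 2.13529 × 40.85 ≈ 87.2266 billion.
ΔM = M₂ − M₁ = 87.2266 − 121.7538 = -34.5272 billion.

-34.53 billion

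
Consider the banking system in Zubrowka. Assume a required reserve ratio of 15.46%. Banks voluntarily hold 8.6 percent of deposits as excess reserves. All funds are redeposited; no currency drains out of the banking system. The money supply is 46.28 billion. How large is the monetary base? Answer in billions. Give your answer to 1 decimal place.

11.1 billion

The money multiplier is m = 1 / (rr + e) = 1 / (0.1546 + 0.086) ≈ 4.1563.
MB = M / m = 46.28 / 4.1563 ≈ 11.1349 billion.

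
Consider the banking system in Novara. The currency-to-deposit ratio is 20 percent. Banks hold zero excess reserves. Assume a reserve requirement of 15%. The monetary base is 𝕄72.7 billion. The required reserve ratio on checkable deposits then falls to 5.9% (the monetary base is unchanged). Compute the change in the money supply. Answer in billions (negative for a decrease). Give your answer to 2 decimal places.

Initially m₁ = (1 + 0.2) / (0.15 + 0.2) ≈ 3.42857, so M₁ = 3.42857 × 72.7 ≈ 249.257 billion.
After the change m₂ = (1 + 0.2) / (0.059 + 0.2) ≈ 4.63320, so M₂ = 4.63320 × 72.7 ≈ 336.8336 billion.
ΔM = M₂ − M₁ = 336.8336 − 249.257 = 87.5766 billion.

𝕄87.58 billion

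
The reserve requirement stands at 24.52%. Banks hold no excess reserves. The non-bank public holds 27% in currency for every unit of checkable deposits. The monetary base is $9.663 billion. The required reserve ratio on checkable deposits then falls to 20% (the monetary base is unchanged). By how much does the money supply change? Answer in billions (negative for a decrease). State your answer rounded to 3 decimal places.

$2.291 billion

Initially m₁ = (1 + 0.27) / (0.2452 + 0.27) ≈ 2.46506, so M₁ = 2.46506 × 9.663 ≈ 23.8199 billion.
After the change m₂ = (1 + 0.27) / (0.2 + 0.27) ≈ 2.70213, so M₂ = 2.70213 × 9.663 ≈ 26.1107 billion.
ΔM = M₂ − M₁ = 26.1107 − 23.8199 = 2.2908 billion.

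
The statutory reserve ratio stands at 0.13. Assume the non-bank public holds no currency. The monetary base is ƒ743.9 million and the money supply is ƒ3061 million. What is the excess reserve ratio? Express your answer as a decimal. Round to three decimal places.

Using m = M/MB = 3061/743.9 ≈ 4.114800. Since m = (1 + c)/(c + rr + e), the denominator satisfies c + rr + e = (1 + c)/m = (1 + 0) / 4.114800 ≈ 0.243025.
With c = 0 and rr = 0.13, the excess reserve ratio is 0.243025 − 0 − 0.13 = 0.113025.

0.113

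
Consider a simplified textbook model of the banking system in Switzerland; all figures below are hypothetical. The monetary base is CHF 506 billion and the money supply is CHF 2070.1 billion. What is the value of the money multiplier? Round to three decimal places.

4.091

The money multiplier is m = M / MB = 2070.1 / 506 ≈ 4.09111.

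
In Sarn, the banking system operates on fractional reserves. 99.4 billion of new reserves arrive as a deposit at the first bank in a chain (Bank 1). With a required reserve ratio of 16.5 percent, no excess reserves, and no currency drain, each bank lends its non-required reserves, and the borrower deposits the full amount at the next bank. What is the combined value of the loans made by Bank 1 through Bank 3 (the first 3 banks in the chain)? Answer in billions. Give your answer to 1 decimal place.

Bank i lends (1 − rr)^i of the original deposit: Bank 1 lends 99.4·0.8350 = 82.9990, Bank 2 lends 99.4·0.8350² ≈ 69.3042, and so on.
Summing a geometric series: total = 99.4·[0.8350·(1 − 0.8350^3) / (1 − 0.8350)] ≈ 210.1721 billion.

210.2 billion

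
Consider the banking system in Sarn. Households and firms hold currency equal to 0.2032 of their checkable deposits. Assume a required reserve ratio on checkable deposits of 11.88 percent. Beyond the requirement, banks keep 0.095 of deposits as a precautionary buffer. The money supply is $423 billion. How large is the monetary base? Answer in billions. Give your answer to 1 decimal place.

The money multiplier is m = (1 + c) / (rr + e + c) = (1 + 0.2032) / (0.1188 + 0.095 + 0.2032) ≈ 2.88537.
MB = M / m = 423 / 2.88537 ≈ 146.6016 billion.

$146.6 billion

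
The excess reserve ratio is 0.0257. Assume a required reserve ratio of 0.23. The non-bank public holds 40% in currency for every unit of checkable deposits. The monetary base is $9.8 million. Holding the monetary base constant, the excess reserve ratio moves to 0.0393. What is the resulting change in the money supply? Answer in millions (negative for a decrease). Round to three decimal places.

-0.425 million

Initially m₁ = (1 + 0.4) / (0.23 + 0.0257 + 0.4) ≈ 2.13512, so M₁ = 2.13512 × 9.8 ≈ 20.9242 million.
After the change m₂ = (1 + 0.4) / (0.23 + 0.0393 + 0.4) ≈ 2.09174, so M₂ = 2.09174 × 9.8 ≈ 20.4991 million.
ΔM = M₂ − M₁ = 20.4991 − 20.9242 = -0.4251 million.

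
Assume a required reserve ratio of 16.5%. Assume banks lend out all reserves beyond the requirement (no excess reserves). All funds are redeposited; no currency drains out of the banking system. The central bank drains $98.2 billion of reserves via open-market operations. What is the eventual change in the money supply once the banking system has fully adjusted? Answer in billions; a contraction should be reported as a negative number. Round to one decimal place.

-595.2 billion

The simple money multiplier is m = 1/rr = 1/0.165 ≈ 6.0606.
An open-market sale reduces the monetary base by 98.2 billion, so ΔM = m × ΔMB = 6.0606 × (−98.2) ≈ -595.1509 billion.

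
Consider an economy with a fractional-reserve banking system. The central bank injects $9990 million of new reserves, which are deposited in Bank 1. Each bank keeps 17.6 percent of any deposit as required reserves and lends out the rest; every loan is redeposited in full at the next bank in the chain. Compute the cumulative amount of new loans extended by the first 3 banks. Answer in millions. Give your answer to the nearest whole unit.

Bank i lends (1 − rr)^i of the original deposit: Bank 1 lends 9990·0.8240 = 8231.7600, Bank 2 lends 9990·0.8240² ≈ 6782.9702, and so on.
Summing a geometric series: total = 9990·[0.8240·(1 − 0.8240^3) / (1 − 0.8240)] ≈ 20603.8977 million.

$20604 million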